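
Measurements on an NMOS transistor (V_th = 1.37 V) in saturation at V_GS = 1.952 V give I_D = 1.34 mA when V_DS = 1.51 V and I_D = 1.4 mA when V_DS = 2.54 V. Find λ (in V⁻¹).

λ = 0.0465 V⁻¹

With V_GS fixed, I_D ∝ (1 + λ V_DS) in saturation, so I_D2/I_D1 = (1 + λ V_DS2)/(1 + λ V_DS1).
1.4/1.34 = 1.045 = (1 + 2.54 λ)/(1 + 1.51 λ).
Solving: λ (I_D1 V_DS2 − I_D2 V_DS1) = I_D2 − I_D1, so λ = (1.4 − 1.34) / (1.34 × 2.54 − 1.4 × 1.51) = 0.06 / 1.29 = 0.0465 V⁻¹.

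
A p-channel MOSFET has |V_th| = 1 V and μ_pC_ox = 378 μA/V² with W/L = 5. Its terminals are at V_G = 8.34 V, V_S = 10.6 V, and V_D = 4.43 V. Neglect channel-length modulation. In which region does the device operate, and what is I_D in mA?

Saturation; I_D = 1.50 mA

V_SG = V_S − V_G = 10.6 − 8.34 = 2.26 V; V_SD = V_S − V_D = 10.6 − 4.43 = 6.17 V.
k_p = μ_pC_ox · (W/L) = 1.89 mA/V².
V_ov = V_SG − |V_th| = 2.26 − 1 = 1.26 V.
Since V_SD = 6.17 V ≥ V_ov = 1.26 V, the device is in saturation.
I_D = ½ k_p V_ov² = 0.5 × 1.89 × 1.26² = 1.5 mA.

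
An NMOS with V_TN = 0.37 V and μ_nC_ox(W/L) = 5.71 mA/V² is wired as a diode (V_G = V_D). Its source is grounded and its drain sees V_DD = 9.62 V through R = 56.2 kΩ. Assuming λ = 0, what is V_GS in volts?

With gate tied to drain, V_GS = V_DS ≥ V_GS − V_TN, so the device is in saturation.
KCL at the drain: ½ k_n (V_GS − V_TN)² = (V_DD − V_GS)/R.
Let x = V_GS − 0.37. Then 160 x² + x − 9.25 = 0, giving x = 0.237 V (positive root), so V_GS = 0.607 V.
I_D = (V_DD − V_GS)/R = (9.62 − 0.607) / 56.2 = 0.16 mA.

V_GS = 0.607 V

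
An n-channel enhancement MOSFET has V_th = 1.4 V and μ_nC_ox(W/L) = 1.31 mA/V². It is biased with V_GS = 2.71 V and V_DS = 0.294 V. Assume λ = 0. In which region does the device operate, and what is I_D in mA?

V_ov = V_GS − V_th = 2.71 − 1.4 = 1.31 V.
Since V_DS = 0.294 V < V_ov = 1.31 V, the device is in the triode region.
I_D = k_n [V_ov · V_DS − ½ V_DS²] = 1.31 × [1.31 × 0.294 − 0.5 × 0.294²] = 0.448 mA.

Triode; I_D = 0.448 mA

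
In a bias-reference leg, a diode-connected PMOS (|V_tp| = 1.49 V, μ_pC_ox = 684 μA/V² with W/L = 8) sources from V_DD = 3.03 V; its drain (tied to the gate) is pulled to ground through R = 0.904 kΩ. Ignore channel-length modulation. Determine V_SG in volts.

With gate tied to drain, V_SG = V_SD ≥ V_SG − |V_tp|, so the device is in saturation.
k_p = μ_pC_ox · (W/L) = 5.472 mA/V².
KCL at the drain: ½ k_p (V_SG − |V_tp|)² = (V_DD − V_SG)/R.
Let x = V_SG − 1.49. Then 2.47 x² + x − 1.54 = 0, giving x = 0.612 V (positive root), so V_SG = 2.1 V.
I_D = (V_DD − V_SG)/R = (3.03 − 2.1) / 0.904 = 1.03 mA.

V_SG = 2.10 V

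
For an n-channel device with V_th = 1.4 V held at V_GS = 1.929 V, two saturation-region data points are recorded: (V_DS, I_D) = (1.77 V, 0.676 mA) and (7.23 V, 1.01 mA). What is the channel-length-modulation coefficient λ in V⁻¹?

With V_GS fixed, I_D ∝ (1 + λ V_DS) in saturation, so I_D2/I_D1 = (1 + λ V_DS2)/(1 + λ V_DS1).
1.01/0.676 = 1.494 = (1 + 7.23 λ)/(1 + 1.77 λ).
Solving: λ (I_D1 V_DS2 − I_D2 V_DS1) = I_D2 − I_D1, so λ = (1.01 − 0.676) / (0.676 × 7.23 − 1.01 × 1.77) = 0.334 / 3.1 = 0.108 V⁻¹.

λ = 0.108 V⁻¹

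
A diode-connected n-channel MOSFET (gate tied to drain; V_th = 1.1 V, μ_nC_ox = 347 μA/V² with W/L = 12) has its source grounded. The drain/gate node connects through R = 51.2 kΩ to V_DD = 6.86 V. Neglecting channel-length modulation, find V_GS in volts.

With gate tied to drain, V_GS = V_DS ≥ V_GS − V_th, so the device is in saturation.
k_n = μ_nC_ox · (W/L) = 4.164 mA/V².
KCL at the drain: ½ k_n (V_GS − V_th)² = (V_DD − V_GS)/R.
Let x = V_GS − 1.1. Then 107 x² + x − 5.76 = 0, giving x = 0.228 V (positive root), so V_GS = 1.33 V.
I_D = (V_DD − V_GS)/R = (6.86 − 1.33) / 51.2 = 0.108 mA.

V_GS = 1.33 V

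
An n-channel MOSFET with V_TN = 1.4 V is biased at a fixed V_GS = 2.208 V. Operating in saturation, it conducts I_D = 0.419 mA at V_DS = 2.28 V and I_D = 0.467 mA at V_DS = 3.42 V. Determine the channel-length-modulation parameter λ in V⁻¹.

λ = 0.130 V⁻¹

With V_GS fixed, I_D ∝ (1 + λ V_DS) in saturation, so I_D2/I_D1 = (1 + λ V_DS2)/(1 + λ V_DS1).
0.467/0.419 = 1.115 = (1 + 3.42 λ)/(1 + 2.28 λ).
Solving: λ (I_D1 V_DS2 − I_D2 V_DS1) = I_D2 − I_D1, so λ = (0.467 − 0.419) / (0.419 × 3.42 − 0.467 × 2.28) = 0.048 / 0.368 = 0.13 V⁻¹.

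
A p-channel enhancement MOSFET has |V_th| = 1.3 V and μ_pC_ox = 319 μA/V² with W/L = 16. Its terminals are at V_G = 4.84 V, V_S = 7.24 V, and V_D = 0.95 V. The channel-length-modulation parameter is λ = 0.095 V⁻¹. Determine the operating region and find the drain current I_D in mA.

V_SG = V_S − V_G = 7.24 − 4.84 = 2.4 V; V_SD = V_S − V_D = 7.24 − 0.95 = 6.29 V.
k_p = μ_pC_ox · (W/L) = 5.104 mA/V².
V_ov = V_SG − |V_th| = 2.4 − 1.3 = 1.1 V.
Since V_SD = 6.29 V ≥ V_ov = 1.1 V, the device is in saturation.
I_D = ½ k_p V_ov² (1 + λ V_SD) = 0.5 × 5.104 × 1.1² × (1 + 0.095 × 6.29) = 4.93 mA.

Saturation; I_D = 4.93 mA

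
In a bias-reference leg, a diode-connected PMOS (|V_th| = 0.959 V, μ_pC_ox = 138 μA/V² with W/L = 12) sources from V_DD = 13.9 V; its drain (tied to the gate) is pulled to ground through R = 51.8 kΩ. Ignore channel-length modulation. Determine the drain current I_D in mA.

I_D = 0.239 mA

With gate tied to drain, V_SG = V_SD ≥ V_SG − |V_th|, so the device is in saturation.
k_p = μ_pC_ox · (W/L) = 1.656 mA/V².
KCL at the drain: ½ k_p (V_SG − |V_th|)² = (V_DD − V_SG)/R.
Let x = V_SG − 0.959. Then 42.9 x² + x − 12.94 = 0, giving x = 0.538 V (positive root), so V_SG = 1.5 V.
I_D = (V_DD − V_SG)/R = (13.9 − 1.5) / 51.8 = 0.239 mA.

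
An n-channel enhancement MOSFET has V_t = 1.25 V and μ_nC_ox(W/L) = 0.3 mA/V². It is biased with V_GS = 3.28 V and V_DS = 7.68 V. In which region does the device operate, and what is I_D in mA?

V_ov = V_GS − V_t = 3.28 − 1.25 = 2.03 V.
Since V_DS = 7.68 V ≥ V_ov = 2.03 V, the device is in saturation.
I_D = ½ k_n V_ov² = 0.5 × 0.3 × 2.03² = 0.618 mA.

Saturation; I_D = 0.618 mA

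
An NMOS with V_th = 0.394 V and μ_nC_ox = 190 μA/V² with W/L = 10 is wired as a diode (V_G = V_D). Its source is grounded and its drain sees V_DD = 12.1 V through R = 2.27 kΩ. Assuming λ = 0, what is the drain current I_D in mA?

I_D = 4.23 mA

With gate tied to drain, V_GS = V_DS ≥ V_GS − V_th, so the device is in saturation.
k_n = μ_nC_ox · (W/L) = 1.9 mA/V².
KCL at the drain: ½ k_n (V_GS − V_th)² = (V_DD − V_GS)/R.
Let x = V_GS − 0.394. Then 2.16 x² + x − 11.71 = 0, giving x = 2.11 V (positive root), so V_GS = 2.5 V.
I_D = (V_DD − V_GS)/R = (12.1 − 2.5) / 2.27 = 4.23 mA.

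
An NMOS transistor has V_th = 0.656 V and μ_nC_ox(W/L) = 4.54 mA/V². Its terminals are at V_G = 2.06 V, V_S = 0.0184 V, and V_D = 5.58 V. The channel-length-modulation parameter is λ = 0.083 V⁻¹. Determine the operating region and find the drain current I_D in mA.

V_GS = V_G − V_S = 2.06 − 0.0184 = 2.04 V; V_DS = V_D − V_S = 5.58 − 0.0184 = 5.56 V.
V_ov = V_GS − V_th = 2.04 − 0.656 = 1.39 V.
Since V_DS = 5.56 V ≥ V_ov = 1.39 V, the device is in saturation.
I_D = ½ k_n V_ov² (1 + λ V_DS) = 0.5 × 4.54 × 1.39² × (1 + 0.083 × 5.56) = 6.37 mA.

Saturation; I_D = 6.37 mA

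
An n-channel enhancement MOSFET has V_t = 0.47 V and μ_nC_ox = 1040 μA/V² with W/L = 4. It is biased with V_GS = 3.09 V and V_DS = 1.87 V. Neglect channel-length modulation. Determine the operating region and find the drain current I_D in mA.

Triode; I_D = 13.1 mA

k_n = μ_nC_ox · (W/L) = 4.16 mA/V².
V_ov = V_GS − V_t = 3.09 − 0.47 = 2.62 V.
Since V_DS = 1.87 V < V_ov = 2.62 V, the device is in the triode region.
I_D = k_n [V_ov · V_DS − ½ V_DS²] = 4.16 × [2.62 × 1.87 − 0.5 × 1.87²] = 13.1 mA.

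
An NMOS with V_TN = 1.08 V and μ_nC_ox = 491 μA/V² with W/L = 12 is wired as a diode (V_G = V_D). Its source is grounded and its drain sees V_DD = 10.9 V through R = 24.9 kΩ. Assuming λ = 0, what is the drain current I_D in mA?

I_D = 0.380 mA

With gate tied to drain, V_GS = V_DS ≥ V_GS − V_TN, so the device is in saturation.
k_n = μ_nC_ox · (W/L) = 5.892 mA/V².
KCL at the drain: ½ k_n (V_GS − V_TN)² = (V_DD − V_GS)/R.
Let x = V_GS − 1.08. Then 73.4 x² + x − 9.82 = 0, giving x = 0.359 V (positive root), so V_GS = 1.44 V.
I_D = (V_DD − V_GS)/R = (10.9 − 1.44) / 24.9 = 0.38 mA.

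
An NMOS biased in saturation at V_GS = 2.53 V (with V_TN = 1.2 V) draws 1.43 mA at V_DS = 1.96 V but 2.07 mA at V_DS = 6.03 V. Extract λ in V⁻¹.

λ = 0.140 V⁻¹

With V_GS fixed, I_D ∝ (1 + λ V_DS) in saturation, so I_D2/I_D1 = (1 + λ V_DS2)/(1 + λ V_DS1).
2.07/1.43 = 1.448 = (1 + 6.03 λ)/(1 + 1.96 λ).
Solving: λ (I_D1 V_DS2 − I_D2 V_DS1) = I_D2 − I_D1, so λ = (2.07 − 1.43) / (1.43 × 6.03 − 2.07 × 1.96) = 0.64 / 4.57 = 0.14 V⁻¹.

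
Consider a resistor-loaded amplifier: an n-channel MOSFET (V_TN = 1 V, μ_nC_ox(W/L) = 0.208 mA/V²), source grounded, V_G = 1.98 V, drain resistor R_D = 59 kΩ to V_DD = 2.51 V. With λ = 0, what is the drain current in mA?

V_GS = V_G = 1.98 V, so V_ov = 1.98 − 1 = 0.98 V.
Assume saturation: I_D = ½ k_n V_ov² = 0.5 × 0.208 × 0.98² = 0.0999 mA, giving V_DS = V_DD − I_D R_D = 2.51 − 0.0999 × 59 = -3.38 V.
But -3.38 V < V_ov = 0.98 V, so the device is actually in triode.
In triode I_D = k_n[V_ov V_DS − ½ V_DS²] and I_D = (V_DD − V_DS)/R_D. Equating: 6.14 V_DS² − 13.03 V_DS + 2.51 = 0, giving V_DS = 0.214 V (the root below V_ov).
I_D = (2.51 − 0.214) / 59 = 0.0389 mA.

I_D = 0.0389 mA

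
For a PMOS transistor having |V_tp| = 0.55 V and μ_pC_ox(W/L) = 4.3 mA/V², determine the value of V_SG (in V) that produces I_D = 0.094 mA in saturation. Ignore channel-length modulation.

In saturation I_D = ½ k_p (V_SG − |V_tp|)², so V_SG − |V_tp| = √(2 I_D / k_p) = √(2 × 0.094 / 4.3) = 0.209 V.
V_SG = 0.55 + 0.209 = 0.759 V.

V_SG = 0.759 V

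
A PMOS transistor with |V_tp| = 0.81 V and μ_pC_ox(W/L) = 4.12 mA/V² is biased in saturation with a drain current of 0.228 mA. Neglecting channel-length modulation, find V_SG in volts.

V_SG = 1.14 V

In saturation I_D = ½ k_p (V_SG − |V_tp|)², so V_SG − |V_tp| = √(2 I_D / k_p) = √(2 × 0.228 / 4.12) = 0.333 V.
V_SG = 0.81 + 0.333 = 1.14 V.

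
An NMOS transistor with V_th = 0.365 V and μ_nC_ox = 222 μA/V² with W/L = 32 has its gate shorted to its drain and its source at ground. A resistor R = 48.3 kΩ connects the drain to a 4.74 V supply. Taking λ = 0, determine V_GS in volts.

With gate tied to drain, V_GS = V_DS ≥ V_GS − V_th, so the device is in saturation.
k_n = μ_nC_ox · (W/L) = 7.104 mA/V².
KCL at the drain: ½ k_n (V_GS − V_th)² = (V_DD − V_GS)/R.
Let x = V_GS − 0.365. Then 172 x² + x − 4.375 = 0, giving x = 0.157 V (positive root), so V_GS = 0.522 V.
I_D = (V_DD − V_GS)/R = (4.74 − 0.522) / 48.3 = 0.0873 mA.

V_GS = 0.522 V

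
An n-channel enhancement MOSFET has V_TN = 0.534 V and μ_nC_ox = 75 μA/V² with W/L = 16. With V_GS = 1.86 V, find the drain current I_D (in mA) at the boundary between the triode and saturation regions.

At the boundary V_DS = V_ov = V_GS − V_TN = 1.86 − 0.534 = 1.33 V.
k_n = μ_nC_ox · (W/L) = 1.2 mA/V².
I_D = ½ k_n V_ov² = 0.5 × 1.2 × 1.33² = 1.05 mA.

I_D = 1.05 mA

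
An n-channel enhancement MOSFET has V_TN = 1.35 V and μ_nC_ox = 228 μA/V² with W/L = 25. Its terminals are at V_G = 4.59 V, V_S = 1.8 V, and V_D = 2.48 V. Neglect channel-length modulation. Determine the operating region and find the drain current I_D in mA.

Triode; I_D = 4.26 mA

V_GS = V_G − V_S = 4.59 − 1.8 = 2.79 V; V_DS = V_D − V_S = 2.48 − 1.8 = 0.68 V.
k_n = μ_nC_ox · (W/L) = 5.7 mA/V².
V_ov = V_GS − V_TN = 2.79 − 1.35 = 1.44 V.
Since V_DS = 0.68 V < V_ov = 1.44 V, the device is in the triode region.
I_D = k_n [V_ov · V_DS − ½ V_DS²] = 5.7 × [1.44 × 0.68 − 0.5 × 0.68²] = 4.26 mA.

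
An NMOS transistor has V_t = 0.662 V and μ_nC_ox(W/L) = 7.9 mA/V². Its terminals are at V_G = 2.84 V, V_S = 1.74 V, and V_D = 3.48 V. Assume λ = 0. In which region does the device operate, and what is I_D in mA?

V_GS = V_G − V_S = 2.84 − 1.74 = 1.1 V; V_DS = V_D − V_S = 3.48 − 1.74 = 1.74 V.
V_ov = V_GS − V_t = 1.1 − 0.662 = 0.438 V.
Since V_DS = 1.74 V ≥ V_ov = 0.438 V, the device is in saturation.
I_D = ½ k_n V_ov² = 0.5 × 7.9 × 0.438² = 0.758 mA.

Saturation; I_D = 0.758 mA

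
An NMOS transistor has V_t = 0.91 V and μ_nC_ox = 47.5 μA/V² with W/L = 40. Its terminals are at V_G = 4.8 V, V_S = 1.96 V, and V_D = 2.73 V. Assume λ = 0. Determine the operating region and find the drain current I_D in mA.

V_GS = V_G − V_S = 4.8 − 1.96 = 2.84 V; V_DS = V_D − V_S = 2.73 − 1.96 = 0.77 V.
k_n = μ_nC_ox · (W/L) = 1.9 mA/V².
V_ov = V_GS − V_t = 2.84 − 0.91 = 1.93 V.
Since V_DS = 0.77 V < V_ov = 1.93 V, the device is in the triode region.
I_D = k_n [V_ov · V_DS − ½ V_DS²] = 1.9 × [1.93 × 0.77 − 0.5 × 0.77²] = 2.26 mA.

Triode; I_D = 2.26 mA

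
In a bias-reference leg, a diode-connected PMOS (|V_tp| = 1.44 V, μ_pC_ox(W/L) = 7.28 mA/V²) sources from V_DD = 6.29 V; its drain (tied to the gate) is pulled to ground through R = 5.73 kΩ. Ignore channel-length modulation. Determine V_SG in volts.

V_SG = 1.90 V

With gate tied to drain, V_SG = V_SD ≥ V_SG − |V_tp|, so the device is in saturation.
KCL at the drain: ½ k_p (V_SG − |V_tp|)² = (V_DD − V_SG)/R.
Let x = V_SG − 1.44. Then 20.9 x² + x − 4.85 = 0, giving x = 0.459 V (positive root), so V_SG = 1.9 V.
I_D = (V_DD − V_SG)/R = (6.29 − 1.9) / 5.73 = 0.766 mA.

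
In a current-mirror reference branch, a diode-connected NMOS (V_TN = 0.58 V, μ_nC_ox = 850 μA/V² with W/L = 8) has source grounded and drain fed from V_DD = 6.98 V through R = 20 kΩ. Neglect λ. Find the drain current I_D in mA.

I_D = 0.305 mA

With gate tied to drain, V_GS = V_DS ≥ V_GS − V_TN, so the device is in saturation.
k_n = μ_nC_ox · (W/L) = 6.8 mA/V².
KCL at the drain: ½ k_n (V_GS − V_TN)² = (V_DD − V_GS)/R.
Let x = V_GS − 0.58. Then 68 x² + x − 6.4 = 0, giving x = 0.3 V (positive root), so V_GS = 0.88 V.
I_D = (V_DD − V_GS)/R = (6.98 − 0.88) / 20 = 0.305 mA.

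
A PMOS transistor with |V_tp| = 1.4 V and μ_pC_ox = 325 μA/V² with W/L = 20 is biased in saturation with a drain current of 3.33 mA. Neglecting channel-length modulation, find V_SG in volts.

k_p = μ_pC_ox · (W/L) = 6.5 mA/V².
In saturation I_D = ½ k_p (V_SG − |V_tp|)², so V_SG − |V_tp| = √(2 I_D / k_p) = √(2 × 3.33 / 6.5) = 1.01 V.
V_SG = 1.4 + 1.01 = 2.41 V.

V_SG = 2.41 V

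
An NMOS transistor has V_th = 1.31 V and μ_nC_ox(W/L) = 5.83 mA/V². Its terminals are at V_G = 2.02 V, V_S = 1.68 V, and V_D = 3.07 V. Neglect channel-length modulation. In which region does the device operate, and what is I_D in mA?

V_GS = V_G − V_S = 2.02 − 1.68 = 0.34 V; V_DS = V_D − V_S = 3.07 − 1.68 = 1.39 V.
V_GS = 0.34 V < V_th = 1.31 V, so the transistor is in cutoff.

Cutoff; I_D = 0 mA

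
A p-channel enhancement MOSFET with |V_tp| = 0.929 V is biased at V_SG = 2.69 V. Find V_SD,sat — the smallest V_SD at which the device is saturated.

The boundary between triode and saturation is V_SD = V_SG − |V_tp| = V_ov.
V_ov = 2.69 − 0.929 = 1.76 V.

V_SD,sat = 1.76 V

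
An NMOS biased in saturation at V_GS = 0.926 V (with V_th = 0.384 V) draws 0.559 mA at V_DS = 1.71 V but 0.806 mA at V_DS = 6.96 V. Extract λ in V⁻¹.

λ = 0.0983 V⁻¹

With V_GS fixed, I_D ∝ (1 + λ V_DS) in saturation, so I_D2/I_D1 = (1 + λ V_DS2)/(1 + λ V_DS1).
0.806/0.559 = 1.442 = (1 + 6.96 λ)/(1 + 1.71 λ).
Solving: λ (I_D1 V_DS2 − I_D2 V_DS1) = I_D2 − I_D1, so λ = (0.806 − 0.559) / (0.559 × 6.96 − 0.806 × 1.71) = 0.247 / 2.51 = 0.0983 V⁻¹.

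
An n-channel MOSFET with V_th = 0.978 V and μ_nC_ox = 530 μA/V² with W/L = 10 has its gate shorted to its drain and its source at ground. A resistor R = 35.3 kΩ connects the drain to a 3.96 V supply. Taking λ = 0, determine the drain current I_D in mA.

I_D = 0.0796 mA

With gate tied to drain, V_GS = V_DS ≥ V_GS − V_th, so the device is in saturation.
k_n = μ_nC_ox · (W/L) = 5.3 mA/V².
KCL at the drain: ½ k_n (V_GS − V_th)² = (V_DD − V_GS)/R.
Let x = V_GS − 0.978. Then 93.5 x² + x − 2.982 = 0, giving x = 0.173 V (positive root), so V_GS = 1.15 V.
I_D = (V_DD − V_GS)/R = (3.96 − 1.15) / 35.3 = 0.0796 mA.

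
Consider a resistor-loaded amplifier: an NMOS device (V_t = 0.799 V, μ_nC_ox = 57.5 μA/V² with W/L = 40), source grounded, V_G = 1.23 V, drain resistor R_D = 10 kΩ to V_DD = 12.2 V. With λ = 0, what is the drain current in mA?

I_D = 0.214 mA

V_GS = V_G = 1.23 V, so V_ov = 1.23 − 0.799 = 0.431 V.
k_n = μ_nC_ox · (W/L) = 2.3 mA/V².
Assume saturation: I_D = ½ k_n V_ov² = 0.5 × 2.3 × 0.431² = 0.214 mA, giving V_DS = V_DD − I_D R_D = 12.2 − 0.214 × 10 = 10.1 V.
V_DS = 10.1 V ≥ V_ov = 0.431 V, confirming saturation.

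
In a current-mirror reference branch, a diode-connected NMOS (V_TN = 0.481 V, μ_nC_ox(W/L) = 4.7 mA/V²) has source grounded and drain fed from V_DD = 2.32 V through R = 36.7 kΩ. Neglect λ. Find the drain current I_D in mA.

I_D = 0.0463 mA

With gate tied to drain, V_GS = V_DS ≥ V_GS − V_TN, so the device is in saturation.
KCL at the drain: ½ k_n (V_GS − V_TN)² = (V_DD − V_GS)/R.
Let x = V_GS − 0.481. Then 86.2 x² + x − 1.839 = 0, giving x = 0.14 V (positive root), so V_GS = 0.621 V.
I_D = (V_DD − V_GS)/R = (2.32 − 0.621) / 36.7 = 0.0463 mA.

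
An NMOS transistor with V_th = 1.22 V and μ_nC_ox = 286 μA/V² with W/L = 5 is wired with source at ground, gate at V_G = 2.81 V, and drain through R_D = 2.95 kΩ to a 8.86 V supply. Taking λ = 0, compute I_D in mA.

I_D = 1.81 mA

V_GS = V_G = 2.81 V, so V_ov = 2.81 − 1.22 = 1.59 V.
k_n = μ_nC_ox · (W/L) = 1.43 mA/V².
Assume saturation: I_D = ½ k_n V_ov² = 0.5 × 1.43 × 1.59² = 1.81 mA, giving V_DS = V_DD − I_D R_D = 8.86 − 1.81 × 2.95 = 3.53 V.
V_DS = 3.53 V ≥ V_ov = 1.59 V, confirming saturation.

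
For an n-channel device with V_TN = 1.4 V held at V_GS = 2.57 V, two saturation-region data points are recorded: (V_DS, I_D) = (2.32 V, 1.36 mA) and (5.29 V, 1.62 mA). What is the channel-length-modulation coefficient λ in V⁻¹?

λ = 0.0757 V⁻¹

With V_GS fixed, I_D ∝ (1 + λ V_DS) in saturation, so I_D2/I_D1 = (1 + λ V_DS2)/(1 + λ V_DS1).
1.62/1.36 = 1.191 = (1 + 5.29 λ)/(1 + 2.32 λ).
Solving: λ (I_D1 V_DS2 − I_D2 V_DS1) = I_D2 − I_D1, so λ = (1.62 − 1.36) / (1.36 × 5.29 − 1.62 × 2.32) = 0.26 / 3.44 = 0.0757 V⁻¹.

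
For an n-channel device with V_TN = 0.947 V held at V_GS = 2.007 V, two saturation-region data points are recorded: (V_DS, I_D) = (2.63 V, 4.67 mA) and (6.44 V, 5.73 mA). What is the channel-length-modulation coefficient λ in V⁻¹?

With V_GS fixed, I_D ∝ (1 + λ V_DS) in saturation, so I_D2/I_D1 = (1 + λ V_DS2)/(1 + λ V_DS1).
5.73/4.67 = 1.227 = (1 + 6.44 λ)/(1 + 2.63 λ).
Solving: λ (I_D1 V_DS2 − I_D2 V_DS1) = I_D2 − I_D1, so λ = (5.73 − 4.67) / (4.67 × 6.44 − 5.73 × 2.63) = 1.06 / 15 = 0.0706 V⁻¹.

λ = 0.0706 V⁻¹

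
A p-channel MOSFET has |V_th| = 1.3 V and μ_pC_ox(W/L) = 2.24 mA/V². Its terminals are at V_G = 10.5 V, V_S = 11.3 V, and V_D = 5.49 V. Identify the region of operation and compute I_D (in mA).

Cutoff; I_D = 0 mA

V_SG = V_S − V_G = 11.3 − 10.5 = 0.8 V; V_SD = V_S − V_D = 11.3 − 5.49 = 5.81 V.
V_SG = 0.8 V < |V_th| = 1.3 V, so the transistor is in cutoff.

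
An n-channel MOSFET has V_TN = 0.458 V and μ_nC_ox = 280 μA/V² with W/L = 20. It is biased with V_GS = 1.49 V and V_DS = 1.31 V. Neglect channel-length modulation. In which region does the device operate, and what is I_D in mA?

Saturation; I_D = 2.98 mA

k_n = μ_nC_ox · (W/L) = 5.6 mA/V².
V_ov = V_GS − V_TN = 1.49 − 0.458 = 1.03 V.
Since V_DS = 1.31 V ≥ V_ov = 1.03 V, the device is in saturation.
I_D = ½ k_n V_ov² = 0.5 × 5.6 × 1.03² = 2.98 mA.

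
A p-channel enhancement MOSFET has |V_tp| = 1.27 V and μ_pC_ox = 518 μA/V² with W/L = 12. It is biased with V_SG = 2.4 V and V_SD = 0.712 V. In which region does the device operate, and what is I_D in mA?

k_p = μ_pC_ox · (W/L) = 6.216 mA/V².
V_ov = V_SG − |V_tp| = 2.4 − 1.27 = 1.13 V.
Since V_SD = 0.712 V < V_ov = 1.13 V, the device is in the triode region.
I_D = k_p [V_ov · V_SD − ½ V_SD²] = 6.216 × [1.13 × 0.712 − 0.5 × 0.712²] = 3.43 mA.

Triode; I_D = 3.43 mA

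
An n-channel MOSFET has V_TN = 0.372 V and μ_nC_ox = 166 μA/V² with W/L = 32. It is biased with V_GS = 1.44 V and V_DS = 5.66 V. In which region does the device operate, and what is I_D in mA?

Saturation; I_D = 3.03 mA

k_n = μ_nC_ox · (W/L) = 5.312 mA/V².
V_ov = V_GS − V_TN = 1.44 − 0.372 = 1.07 V.
Since V_DS = 5.66 V ≥ V_ov = 1.07 V, the device is in saturation.
I_D = ½ k_n V_ov² = 0.5 × 5.312 × 1.07² = 3.03 mA.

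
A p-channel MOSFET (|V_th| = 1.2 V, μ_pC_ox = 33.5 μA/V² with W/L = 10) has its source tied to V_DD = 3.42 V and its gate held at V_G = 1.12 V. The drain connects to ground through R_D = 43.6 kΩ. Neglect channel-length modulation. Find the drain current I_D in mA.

I_D = 0.0734 mA

V_SG = V_DD − V_G = 3.42 − 1.12 = 2.3 V, so V_ov = 2.3 − 1.2 = 1.1 V.
k_p = μ_pC_ox · (W/L) = 0.335 mA/V².
Assume saturation: I_D = ½ k_p V_ov² = 0.5 × 0.335 × 1.1² = 0.203 mA, giving V_SD = V_DD − I_D R_D = 3.42 − 0.203 × 43.6 = -5.42 V.
But -5.42 V < V_ov = 1.1 V, so the device is actually in triode.
In triode I_D = k_p[V_ov V_SD − ½ V_SD²] and I_D = (V_DD − V_SD)/R_D. Equating: 7.3 V_SD² − 17.07 V_SD + 3.42 = 0, giving V_SD = 0.221 V (the root below V_ov).
I_D = (3.42 − 0.221) / 43.6 = 0.0734 mA.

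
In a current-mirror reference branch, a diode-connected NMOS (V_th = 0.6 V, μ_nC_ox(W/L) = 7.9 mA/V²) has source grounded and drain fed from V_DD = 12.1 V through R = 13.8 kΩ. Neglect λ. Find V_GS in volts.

With gate tied to drain, V_GS = V_DS ≥ V_GS − V_th, so the device is in saturation.
KCL at the drain: ½ k_n (V_GS − V_th)² = (V_DD − V_GS)/R.
Let x = V_GS − 0.6. Then 54.5 x² + x − 11.5 = 0, giving x = 0.45 V (positive root), so V_GS = 1.05 V.
I_D = (V_DD − V_GS)/R = (12.1 − 1.05) / 13.8 = 0.801 mA.

V_GS = 1.05 V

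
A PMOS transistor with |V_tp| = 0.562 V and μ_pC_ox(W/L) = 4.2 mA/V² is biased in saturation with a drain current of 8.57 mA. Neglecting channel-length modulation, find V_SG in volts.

V_SG = 2.58 V

In saturation I_D = ½ k_p (V_SG − |V_tp|)², so V_SG − |V_tp| = √(2 I_D / k_p) = √(2 × 8.57 / 4.2) = 2.02 V.
V_SG = 0.562 + 2.02 = 2.58 V.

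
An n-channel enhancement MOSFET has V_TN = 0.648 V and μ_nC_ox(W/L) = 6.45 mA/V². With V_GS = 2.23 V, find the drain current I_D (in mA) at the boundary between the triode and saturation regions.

At the boundary V_DS = V_ov = V_GS − V_TN = 2.23 − 0.648 = 1.58 V.
I_D = ½ k_n V_ov² = 0.5 × 6.45 × 1.58² = 8.07 mA.

I_D = 8.07 mA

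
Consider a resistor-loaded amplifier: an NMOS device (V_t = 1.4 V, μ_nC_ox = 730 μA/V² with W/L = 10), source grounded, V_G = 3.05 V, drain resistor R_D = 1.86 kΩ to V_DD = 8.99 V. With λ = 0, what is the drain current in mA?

I_D = 4.60 mA

V_GS = V_G = 3.05 V, so V_ov = 3.05 − 1.4 = 1.65 V.
k_n = μ_nC_ox · (W/L) = 7.3 mA/V².
Assume saturation: I_D = ½ k_n V_ov² = 0.5 × 7.3 × 1.65² = 9.94 mA, giving V_DS = V_DD − I_D R_D = 8.99 − 9.94 × 1.86 = -9.49 V.
But -9.49 V < V_ov = 1.65 V, so the device is actually in triode.
In triode I_D = k_n[V_ov V_DS − ½ V_DS²] and I_D = (V_DD − V_DS)/R_D. Equating: 6.79 V_DS² − 23.4 V_DS + 8.99 = 0, giving V_DS = 0.44 V (the root below V_ov).
I_D = (8.99 − 0.44) / 1.86 = 4.6 mA.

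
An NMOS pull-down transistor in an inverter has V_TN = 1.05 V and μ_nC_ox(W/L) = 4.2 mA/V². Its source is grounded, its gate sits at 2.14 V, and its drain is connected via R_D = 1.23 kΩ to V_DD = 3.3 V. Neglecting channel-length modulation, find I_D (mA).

I_D = 2.13 mA

V_GS = V_G = 2.14 V, so V_ov = 2.14 − 1.05 = 1.09 V.
Assume saturation: I_D = ½ k_n V_ov² = 0.5 × 4.2 × 1.09² = 2.5 mA, giving V_DS = V_DD − I_D R_D = 3.3 − 2.5 × 1.23 = 0.231 V.
But 0.231 V < V_ov = 1.09 V, so the device is actually in triode.
In triode I_D = k_n[V_ov V_DS − ½ V_DS²] and I_D = (V_DD − V_DS)/R_D. Equating: 2.58 V_DS² − 6.631 V_DS + 3.3 = 0, giving V_DS = 0.675 V (the root below V_ov).
I_D = (3.3 − 0.675) / 1.23 = 2.13 mA.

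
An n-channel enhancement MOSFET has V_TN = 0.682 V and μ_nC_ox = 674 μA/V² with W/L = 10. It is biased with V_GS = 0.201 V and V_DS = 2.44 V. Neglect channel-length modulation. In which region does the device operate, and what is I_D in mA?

Cutoff; I_D = 0 mA

V_GS = 0.201 V < V_TN = 0.682 V, so the transistor is in cutoff.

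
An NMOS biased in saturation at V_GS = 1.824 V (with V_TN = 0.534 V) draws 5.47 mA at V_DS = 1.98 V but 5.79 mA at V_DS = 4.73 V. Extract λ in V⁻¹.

λ = 0.0222 V⁻¹

With V_GS fixed, I_D ∝ (1 + λ V_DS) in saturation, so I_D2/I_D1 = (1 + λ V_DS2)/(1 + λ V_DS1).
5.79/5.47 = 1.059 = (1 + 4.73 λ)/(1 + 1.98 λ).
Solving: λ (I_D1 V_DS2 − I_D2 V_DS1) = I_D2 − I_D1, so λ = (5.79 − 5.47) / (5.47 × 4.73 − 5.79 × 1.98) = 0.32 / 14.4 = 0.0222 V⁻¹.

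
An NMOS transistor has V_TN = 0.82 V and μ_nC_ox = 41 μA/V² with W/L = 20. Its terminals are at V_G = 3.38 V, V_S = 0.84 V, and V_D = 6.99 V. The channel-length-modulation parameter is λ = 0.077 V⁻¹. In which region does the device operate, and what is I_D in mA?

Saturation; I_D = 1.79 mA

V_GS = V_G − V_S = 3.38 − 0.84 = 2.54 V; V_DS = V_D − V_S = 6.99 − 0.84 = 6.15 V.
k_n = μ_nC_ox · (W/L) = 0.82 mA/V².
V_ov = V_GS − V_TN = 2.54 − 0.82 = 1.72 V.
Since V_DS = 6.15 V ≥ V_ov = 1.72 V, the device is in saturation.
I_D = ½ k_n V_ov² (1 + λ V_DS) = 0.5 × 0.82 × 1.72² × (1 + 0.077 × 6.15) = 1.79 mA.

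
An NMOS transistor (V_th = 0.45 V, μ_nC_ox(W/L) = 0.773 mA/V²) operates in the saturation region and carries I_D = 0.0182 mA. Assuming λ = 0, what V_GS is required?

In saturation I_D = ½ k_n (V_GS − V_th)², so V_GS − V_th = √(2 I_D / k_n) = √(2 × 0.0182 / 0.773) = 0.217 V.
V_GS = 0.45 + 0.217 = 0.667 V.

V_GS = 0.667 V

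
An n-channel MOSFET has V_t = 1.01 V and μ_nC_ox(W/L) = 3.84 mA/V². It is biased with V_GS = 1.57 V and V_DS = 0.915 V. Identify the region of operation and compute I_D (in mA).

V_ov = V_GS − V_t = 1.57 − 1.01 = 0.56 V.
Since V_DS = 0.915 V ≥ V_ov = 0.56 V, the device is in saturation.
I_D = ½ k_n V_ov² = 0.5 × 3.84 × 0.56² = 0.602 mA.

Saturation; I_D = 0.602 mA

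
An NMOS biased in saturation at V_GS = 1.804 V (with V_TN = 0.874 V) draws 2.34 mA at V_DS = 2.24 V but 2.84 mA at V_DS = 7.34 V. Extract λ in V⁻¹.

With V_GS fixed, I_D ∝ (1 + λ V_DS) in saturation, so I_D2/I_D1 = (1 + λ V_DS2)/(1 + λ V_DS1).
2.84/2.34 = 1.214 = (1 + 7.34 λ)/(1 + 2.24 λ).
Solving: λ (I_D1 V_DS2 − I_D2 V_DS1) = I_D2 − I_D1, so λ = (2.84 − 2.34) / (2.34 × 7.34 − 2.84 × 2.24) = 0.5 / 10.8 = 0.0462 V⁻¹.

λ = 0.0462 V⁻¹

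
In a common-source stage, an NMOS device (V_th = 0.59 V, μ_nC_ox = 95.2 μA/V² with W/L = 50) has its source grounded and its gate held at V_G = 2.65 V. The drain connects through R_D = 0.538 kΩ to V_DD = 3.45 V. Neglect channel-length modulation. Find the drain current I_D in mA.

V_GS = V_G = 2.65 V, so V_ov = 2.65 − 0.59 = 2.06 V.
k_n = μ_nC_ox · (W/L) = 4.76 mA/V².
Assume saturation: I_D = ½ k_n V_ov² = 0.5 × 4.76 × 2.06² = 10.1 mA, giving V_DS = V_DD − I_D R_D = 3.45 − 10.1 × 0.538 = -1.98 V.
But -1.98 V < V_ov = 2.06 V, so the device is actually in triode.
In triode I_D = k_n[V_ov V_DS − ½ V_DS²] and I_D = (V_DD − V_DS)/R_D. Equating: 1.28 V_DS² − 6.275 V_DS + 3.45 = 0, giving V_DS = 0.631 V (the root below V_ov).
I_D = (3.45 − 0.631) / 0.538 = 5.24 mA.

I_D = 5.24 mA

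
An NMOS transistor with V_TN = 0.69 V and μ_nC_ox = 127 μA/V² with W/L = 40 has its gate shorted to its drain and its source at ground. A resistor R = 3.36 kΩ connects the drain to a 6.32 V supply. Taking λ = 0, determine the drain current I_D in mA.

With gate tied to drain, V_GS = V_DS ≥ V_GS − V_TN, so the device is in saturation.
k_n = μ_nC_ox · (W/L) = 5.08 mA/V².
KCL at the drain: ½ k_n (V_GS − V_TN)² = (V_DD − V_GS)/R.
Let x = V_GS − 0.69. Then 8.53 x² + x − 5.63 = 0, giving x = 0.756 V (positive root), so V_GS = 1.45 V.
I_D = (V_DD − V_GS)/R = (6.32 − 1.45) / 3.36 = 1.45 mA.

I_D = 1.45 mA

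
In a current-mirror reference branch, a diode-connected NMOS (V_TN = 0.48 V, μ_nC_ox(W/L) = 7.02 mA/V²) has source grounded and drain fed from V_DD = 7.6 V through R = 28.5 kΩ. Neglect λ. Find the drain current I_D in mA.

I_D = 0.241 mA

With gate tied to drain, V_GS = V_DS ≥ V_GS − V_TN, so the device is in saturation.
KCL at the drain: ½ k_n (V_GS − V_TN)² = (V_DD − V_GS)/R.
Let x = V_GS − 0.48. Then 100 x² + x − 7.12 = 0, giving x = 0.262 V (positive root), so V_GS = 0.742 V.
I_D = (V_DD − V_GS)/R = (7.6 − 0.742) / 28.5 = 0.241 mA.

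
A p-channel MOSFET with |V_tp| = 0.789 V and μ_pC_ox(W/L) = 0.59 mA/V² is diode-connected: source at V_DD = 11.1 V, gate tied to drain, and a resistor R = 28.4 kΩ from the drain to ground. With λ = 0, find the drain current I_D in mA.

I_D = 0.326 mA

With gate tied to drain, V_SG = V_SD ≥ V_SG − |V_tp|, so the device is in saturation.
KCL at the drain: ½ k_p (V_SG − |V_tp|)² = (V_DD − V_SG)/R.
Let x = V_SG − 0.789. Then 8.38 x² + x − 10.31 = 0, giving x = 1.05 V (positive root), so V_SG = 1.84 V.
I_D = (V_DD − V_SG)/R = (11.1 − 1.84) / 28.4 = 0.326 mA.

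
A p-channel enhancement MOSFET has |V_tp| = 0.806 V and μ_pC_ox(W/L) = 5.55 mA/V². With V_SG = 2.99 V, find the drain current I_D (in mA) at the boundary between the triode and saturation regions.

I_D = 13.2 mA

At the boundary V_SD = V_ov = V_SG − |V_tp| = 2.99 − 0.806 = 2.18 V.
I_D = ½ k_p V_ov² = 0.5 × 5.55 × 2.18² = 13.2 mA.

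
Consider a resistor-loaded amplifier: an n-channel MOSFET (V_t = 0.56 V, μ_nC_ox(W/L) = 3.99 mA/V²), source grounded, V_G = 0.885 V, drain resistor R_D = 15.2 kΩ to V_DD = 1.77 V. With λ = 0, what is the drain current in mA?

I_D = 0.110 mA

V_GS = V_G = 0.885 V, so V_ov = 0.885 − 0.56 = 0.325 V.
Assume saturation: I_D = ½ k_n V_ov² = 0.5 × 3.99 × 0.325² = 0.211 mA, giving V_DS = V_DD − I_D R_D = 1.77 − 0.211 × 15.2 = -1.43 V.
But -1.43 V < V_ov = 0.325 V, so the device is actually in triode.
In triode I_D = k_n[V_ov V_DS − ½ V_DS²] and I_D = (V_DD − V_DS)/R_D. Equating: 30.3 V_DS² − 20.71 V_DS + 1.77 = 0, giving V_DS = 0.1 V (the root below V_ov).
I_D = (1.77 − 0.1) / 15.2 = 0.11 mA.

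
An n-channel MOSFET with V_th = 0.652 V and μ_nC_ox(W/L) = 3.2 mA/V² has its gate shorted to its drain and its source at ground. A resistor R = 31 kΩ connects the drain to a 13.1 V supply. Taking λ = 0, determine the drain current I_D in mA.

I_D = 0.386 mA

With gate tied to drain, V_GS = V_DS ≥ V_GS − V_th, so the device is in saturation.
KCL at the drain: ½ k_n (V_GS − V_th)² = (V_DD − V_GS)/R.
Let x = V_GS − 0.652. Then 49.6 x² + x − 12.45 = 0, giving x = 0.491 V (positive root), so V_GS = 1.14 V.
I_D = (V_DD − V_GS)/R = (13.1 − 1.14) / 31 = 0.386 mA.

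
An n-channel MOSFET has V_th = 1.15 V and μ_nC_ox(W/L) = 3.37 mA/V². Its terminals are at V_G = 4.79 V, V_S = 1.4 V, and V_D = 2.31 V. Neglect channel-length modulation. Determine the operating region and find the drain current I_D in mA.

Triode; I_D = 5.47 mA

V_GS = V_G − V_S = 4.79 − 1.4 = 3.39 V; V_DS = V_D − V_S = 2.31 − 1.4 = 0.91 V.
V_ov = V_GS − V_th = 3.39 − 1.15 = 2.24 V.
Since V_DS = 0.91 V < V_ov = 2.24 V, the device is in the triode region.
I_D = k_n [V_ov · V_DS − ½ V_DS²] = 3.37 × [2.24 × 0.91 − 0.5 × 0.91²] = 5.47 mA.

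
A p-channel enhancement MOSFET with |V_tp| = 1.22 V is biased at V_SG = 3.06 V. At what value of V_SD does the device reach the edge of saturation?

V_SD,sat = 1.84 V

The boundary between triode and saturation is V_SD = V_SG − |V_tp| = V_ov.
V_ov = 3.06 − 1.22 = 1.84 V.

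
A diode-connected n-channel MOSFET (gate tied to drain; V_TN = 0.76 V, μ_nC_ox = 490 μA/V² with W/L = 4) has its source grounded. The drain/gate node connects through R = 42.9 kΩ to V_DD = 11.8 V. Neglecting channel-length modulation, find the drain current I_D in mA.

I_D = 0.246 mA

With gate tied to drain, V_GS = V_DS ≥ V_GS − V_TN, so the device is in saturation.
k_n = μ_nC_ox · (W/L) = 1.96 mA/V².
KCL at the drain: ½ k_n (V_GS − V_TN)² = (V_DD − V_GS)/R.
Let x = V_GS − 0.76. Then 42 x² + x − 11.04 = 0, giving x = 0.501 V (positive root), so V_GS = 1.26 V.
I_D = (V_DD − V_GS)/R = (11.8 − 1.26) / 42.9 = 0.246 mA.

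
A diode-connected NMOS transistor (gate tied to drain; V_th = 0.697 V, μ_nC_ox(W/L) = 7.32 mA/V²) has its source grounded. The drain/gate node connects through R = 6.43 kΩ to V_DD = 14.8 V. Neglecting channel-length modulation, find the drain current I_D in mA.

I_D = 2.08 mA

With gate tied to drain, V_GS = V_DS ≥ V_GS − V_th, so the device is in saturation.
KCL at the drain: ½ k_n (V_GS − V_th)² = (V_DD − V_GS)/R.
Let x = V_GS − 0.697. Then 23.5 x² + x − 14.1 = 0, giving x = 0.753 V (positive root), so V_GS = 1.45 V.
I_D = (V_DD − V_GS)/R = (14.8 − 1.45) / 6.43 = 2.08 mA.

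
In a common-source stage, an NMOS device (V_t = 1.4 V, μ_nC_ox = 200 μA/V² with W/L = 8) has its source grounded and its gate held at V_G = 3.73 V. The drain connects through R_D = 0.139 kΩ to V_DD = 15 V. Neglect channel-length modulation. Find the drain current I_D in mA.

I_D = 4.34 mA

V_GS = V_G = 3.73 V, so V_ov = 3.73 − 1.4 = 2.33 V.
k_n = μ_nC_ox · (W/L) = 1.6 mA/V².
Assume saturation: I_D = ½ k_n V_ov² = 0.5 × 1.6 × 2.33² = 4.34 mA, giving V_DS = V_DD − I_D R_D = 15 − 4.34 × 0.139 = 14.4 V.
V_DS = 14.4 V ≥ V_ov = 2.33 V, confirming saturation.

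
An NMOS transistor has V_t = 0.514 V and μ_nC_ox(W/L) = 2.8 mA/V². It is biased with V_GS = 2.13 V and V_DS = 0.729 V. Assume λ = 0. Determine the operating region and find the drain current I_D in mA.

Triode; I_D = 2.55 mA

V_ov = V_GS − V_t = 2.13 − 0.514 = 1.62 V.
Since V_DS = 0.729 V < V_ov = 1.62 V, the device is in the triode region.
I_D = k_n [V_ov · V_DS − ½ V_DS²] = 2.8 × [1.62 × 0.729 − 0.5 × 0.729²] = 2.55 mA.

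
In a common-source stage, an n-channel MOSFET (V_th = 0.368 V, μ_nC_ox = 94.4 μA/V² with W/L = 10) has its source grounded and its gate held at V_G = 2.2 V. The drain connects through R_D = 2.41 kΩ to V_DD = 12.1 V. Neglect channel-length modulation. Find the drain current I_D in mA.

I_D = 1.58 mA

V_GS = V_G = 2.2 V, so V_ov = 2.2 − 0.368 = 1.83 V.
k_n = μ_nC_ox · (W/L) = 0.944 mA/V².
Assume saturation: I_D = ½ k_n V_ov² = 0.5 × 0.944 × 1.83² = 1.58 mA, giving V_DS = V_DD − I_D R_D = 12.1 − 1.58 × 2.41 = 8.28 V.
V_DS = 8.28 V ≥ V_ov = 1.83 V, confirming saturation.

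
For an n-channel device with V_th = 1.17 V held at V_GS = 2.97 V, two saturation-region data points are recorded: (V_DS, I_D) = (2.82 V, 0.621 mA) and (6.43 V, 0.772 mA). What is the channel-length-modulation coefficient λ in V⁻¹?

With V_GS fixed, I_D ∝ (1 + λ V_DS) in saturation, so I_D2/I_D1 = (1 + λ V_DS2)/(1 + λ V_DS1).
0.772/0.621 = 1.243 = (1 + 6.43 λ)/(1 + 2.82 λ).
Solving: λ (I_D1 V_DS2 − I_D2 V_DS1) = I_D2 − I_D1, so λ = (0.772 − 0.621) / (0.621 × 6.43 − 0.772 × 2.82) = 0.151 / 1.82 = 0.0832 V⁻¹.

λ = 0.0832 V⁻¹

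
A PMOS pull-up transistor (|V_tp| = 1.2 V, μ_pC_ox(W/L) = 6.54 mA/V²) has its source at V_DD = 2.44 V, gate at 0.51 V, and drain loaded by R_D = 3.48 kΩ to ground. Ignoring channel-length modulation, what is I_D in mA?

I_D = 0.657 mA

V_SG = V_DD − V_G = 2.44 − 0.51 = 1.93 V, so V_ov = 1.93 − 1.2 = 0.73 V.
Assume saturation: I_D = ½ k_p V_ov² = 0.5 × 6.54 × 0.73² = 1.74 mA, giving V_SD = V_DD − I_D R_D = 2.44 − 1.74 × 3.48 = -3.62 V.
But -3.62 V < V_ov = 0.73 V, so the device is actually in triode.
In triode I_D = k_p[V_ov V_SD − ½ V_SD²] and I_D = (V_DD − V_SD)/R_D. Equating: 11.4 V_SD² − 17.61 V_SD + 2.44 = 0, giving V_SD = 0.154 V (the root below V_ov).
I_D = (2.44 − 0.154) / 3.48 = 0.657 mA.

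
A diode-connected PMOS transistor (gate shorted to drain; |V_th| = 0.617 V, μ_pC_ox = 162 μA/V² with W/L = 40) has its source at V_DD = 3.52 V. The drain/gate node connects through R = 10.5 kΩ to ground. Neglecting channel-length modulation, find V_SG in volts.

With gate tied to drain, V_SG = V_SD ≥ V_SG − |V_th|, so the device is in saturation.
k_p = μ_pC_ox · (W/L) = 6.48 mA/V².
KCL at the drain: ½ k_p (V_SG − |V_th|)² = (V_DD − V_SG)/R.
Let x = V_SG − 0.617. Then 34 x² + x − 2.903 = 0, giving x = 0.278 V (positive root), so V_SG = 0.895 V.
I_D = (V_DD − V_SG)/R = (3.52 − 0.895) / 10.5 = 0.25 mA.

V_SG = 0.895 V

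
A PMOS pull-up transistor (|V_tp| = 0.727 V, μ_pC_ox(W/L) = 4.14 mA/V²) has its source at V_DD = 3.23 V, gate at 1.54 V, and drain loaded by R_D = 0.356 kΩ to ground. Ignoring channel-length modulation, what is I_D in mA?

V_SG = V_DD − V_G = 3.23 − 1.54 = 1.69 V, so V_ov = 1.69 − 0.727 = 0.963 V.
Assume saturation: I_D = ½ k_p V_ov² = 0.5 × 4.14 × 0.963² = 1.92 mA, giving V_SD = V_DD − I_D R_D = 3.23 − 1.92 × 0.356 = 2.55 V.
V_SD = 2.55 V ≥ V_ov = 0.963 V, confirming saturation.

I_D = 1.92 mA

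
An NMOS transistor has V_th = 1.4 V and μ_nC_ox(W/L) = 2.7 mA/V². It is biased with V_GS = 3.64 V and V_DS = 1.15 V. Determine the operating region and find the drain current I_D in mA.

V_ov = V_GS − V_th = 3.64 − 1.4 = 2.24 V.
Since V_DS = 1.15 V < V_ov = 2.24 V, the device is in the triode region.
I_D = k_n [V_ov · V_DS − ½ V_DS²] = 2.7 × [2.24 × 1.15 − 0.5 × 1.15²] = 5.17 mA.

Triode; I_D = 5.17 mA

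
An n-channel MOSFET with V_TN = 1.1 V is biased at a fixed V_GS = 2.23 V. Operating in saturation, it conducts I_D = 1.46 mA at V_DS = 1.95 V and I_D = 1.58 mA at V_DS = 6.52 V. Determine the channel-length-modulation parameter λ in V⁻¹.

With V_GS fixed, I_D ∝ (1 + λ V_DS) in saturation, so I_D2/I_D1 = (1 + λ V_DS2)/(1 + λ V_DS1).
1.58/1.46 = 1.082 = (1 + 6.52 λ)/(1 + 1.95 λ).
Solving: λ (I_D1 V_DS2 − I_D2 V_DS1) = I_D2 − I_D1, so λ = (1.58 − 1.46) / (1.46 × 6.52 − 1.58 × 1.95) = 0.12 / 6.44 = 0.0186 V⁻¹.

λ = 0.0186 V⁻¹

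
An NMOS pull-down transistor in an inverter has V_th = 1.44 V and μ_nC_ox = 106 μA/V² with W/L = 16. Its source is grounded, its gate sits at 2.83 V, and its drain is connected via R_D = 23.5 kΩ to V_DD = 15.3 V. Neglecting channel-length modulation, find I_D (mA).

V_GS = V_G = 2.83 V, so V_ov = 2.83 − 1.44 = 1.39 V.
k_n = μ_nC_ox · (W/L) = 1.696 mA/V².
Assume saturation: I_D = ½ k_n V_ov² = 0.5 × 1.696 × 1.39² = 1.64 mA, giving V_DS = V_DD − I_D R_D = 15.3 − 1.64 × 23.5 = -23.2 V.
But -23.2 V < V_ov = 1.39 V, so the device is actually in triode.
In triode I_D = k_n[V_ov V_DS − ½ V_DS²] and I_D = (V_DD − V_DS)/R_D. Equating: 19.9 V_DS² − 56.4 V_DS + 15.3 = 0, giving V_DS = 0.304 V (the root below V_ov).
I_D = (15.3 − 0.304) / 23.5 = 0.638 mA.

I_D = 0.638 mA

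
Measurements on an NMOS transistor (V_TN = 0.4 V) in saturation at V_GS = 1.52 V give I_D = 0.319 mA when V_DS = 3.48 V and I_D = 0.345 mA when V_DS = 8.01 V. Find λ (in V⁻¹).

With V_GS fixed, I_D ∝ (1 + λ V_DS) in saturation, so I_D2/I_D1 = (1 + λ V_DS2)/(1 + λ V_DS1).
0.345/0.319 = 1.082 = (1 + 8.01 λ)/(1 + 3.48 λ).
Solving: λ (I_D1 V_DS2 − I_D2 V_DS1) = I_D2 − I_D1, so λ = (0.345 − 0.319) / (0.319 × 8.01 − 0.345 × 3.48) = 0.026 / 1.35 = 0.0192 V⁻¹.

λ = 0.0192 V⁻¹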